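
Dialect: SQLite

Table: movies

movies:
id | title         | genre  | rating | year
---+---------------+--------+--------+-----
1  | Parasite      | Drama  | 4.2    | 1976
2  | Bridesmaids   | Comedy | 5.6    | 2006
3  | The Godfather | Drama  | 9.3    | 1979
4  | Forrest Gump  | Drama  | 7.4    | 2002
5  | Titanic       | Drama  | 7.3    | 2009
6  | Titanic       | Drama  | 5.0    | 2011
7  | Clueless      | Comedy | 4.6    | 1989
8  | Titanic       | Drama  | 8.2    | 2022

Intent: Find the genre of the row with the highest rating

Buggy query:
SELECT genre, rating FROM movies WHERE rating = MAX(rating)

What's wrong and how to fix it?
Bug: WHERE is evaluated per row; an aggregate over the whole table isn't defined there

Fix: Wrap MAX in a scalar subquery so WHERE compares against a single value

Corrected query:
SELECT genre, rating FROM movies WHERE rating = (SELECT MAX(rating) FROM movies)

Result:
genre | rating
------+-------
Drama | 9.3   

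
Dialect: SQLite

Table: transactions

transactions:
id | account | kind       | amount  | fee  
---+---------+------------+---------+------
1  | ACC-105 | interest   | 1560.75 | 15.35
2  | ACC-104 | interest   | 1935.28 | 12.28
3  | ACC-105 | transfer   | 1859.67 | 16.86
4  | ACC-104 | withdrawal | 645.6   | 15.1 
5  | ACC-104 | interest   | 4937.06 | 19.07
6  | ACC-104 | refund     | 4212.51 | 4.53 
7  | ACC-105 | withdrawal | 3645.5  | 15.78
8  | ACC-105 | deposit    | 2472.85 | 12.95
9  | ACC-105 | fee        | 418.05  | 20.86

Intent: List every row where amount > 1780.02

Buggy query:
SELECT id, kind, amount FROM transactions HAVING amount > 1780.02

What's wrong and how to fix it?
Bug: HAVING filters the output of aggregation, but this query has no GROUP BY and no aggregate functions, so SQLite rejects it (HAVING clause on a non-aggregate query); the condition here is per row

Fix: Use WHERE for row-level filtering

Corrected query:
SELECT id, kind, amount FROM transactions WHERE amount > 1780.02

Result:
id | kind       | amount 
---+------------+--------
2  | interest   | 1935.28
3  | transfer   | 1859.67
5  | interest   | 4937.06
6  | refund     | 4212.51
7  | withdrawal | 3645.5 
8  | deposit    | 2472.85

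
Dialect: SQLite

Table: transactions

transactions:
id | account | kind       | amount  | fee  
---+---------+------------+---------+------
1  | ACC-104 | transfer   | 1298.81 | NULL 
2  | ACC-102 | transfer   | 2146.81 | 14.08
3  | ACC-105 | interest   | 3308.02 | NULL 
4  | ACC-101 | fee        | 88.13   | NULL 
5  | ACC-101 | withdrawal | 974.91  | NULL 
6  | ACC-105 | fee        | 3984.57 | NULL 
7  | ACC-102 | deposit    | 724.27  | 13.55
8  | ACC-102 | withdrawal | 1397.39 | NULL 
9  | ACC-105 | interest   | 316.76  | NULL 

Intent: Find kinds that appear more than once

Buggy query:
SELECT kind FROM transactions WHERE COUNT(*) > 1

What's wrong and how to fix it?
Bug: WHERE can't reference COUNT(*); aggregates are computed after WHERE

Fix: Group first, then use HAVING for the count condition

Corrected query:
SELECT kind FROM transactions GROUP BY kind HAVING COUNT(*) > 1

Result:
kind      
----------
fee       
interest  
transfer  
withdrawal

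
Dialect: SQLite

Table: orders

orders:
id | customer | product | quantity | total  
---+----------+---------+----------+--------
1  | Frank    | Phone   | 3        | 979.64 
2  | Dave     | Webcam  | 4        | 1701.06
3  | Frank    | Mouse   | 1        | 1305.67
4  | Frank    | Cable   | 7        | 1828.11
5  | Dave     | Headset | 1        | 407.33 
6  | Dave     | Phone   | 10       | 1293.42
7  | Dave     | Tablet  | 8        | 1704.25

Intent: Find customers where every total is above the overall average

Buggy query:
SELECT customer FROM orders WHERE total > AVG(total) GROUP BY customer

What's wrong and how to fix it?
Bug: AVG() is an aggregate; it can't sit directly in WHERE

Fix: Compute the overall average in a scalar subquery and compare each group's MIN against it in HAVING

Corrected query:
SELECT customer FROM orders GROUP BY customer HAVING MIN(total) > (SELECT AVG(total) FROM orders)

Result:
(no rows)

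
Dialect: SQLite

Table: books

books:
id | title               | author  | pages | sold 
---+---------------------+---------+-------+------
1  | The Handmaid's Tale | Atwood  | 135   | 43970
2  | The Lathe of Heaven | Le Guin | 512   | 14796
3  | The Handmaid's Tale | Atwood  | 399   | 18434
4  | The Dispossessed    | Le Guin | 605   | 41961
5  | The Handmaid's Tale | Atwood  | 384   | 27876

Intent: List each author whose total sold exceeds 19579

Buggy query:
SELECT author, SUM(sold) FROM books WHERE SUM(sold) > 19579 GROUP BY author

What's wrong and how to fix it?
Bug: Aggregate functions cannot appear in a WHERE clause

Fix: Move the aggregate condition to a HAVING clause

Corrected query:
SELECT author, SUM(sold) FROM books GROUP BY author HAVING SUM(sold) > 19579

Result:
author  | SUM(sold)
--------+----------
Atwood  | 90280    
Le Guin | 56757    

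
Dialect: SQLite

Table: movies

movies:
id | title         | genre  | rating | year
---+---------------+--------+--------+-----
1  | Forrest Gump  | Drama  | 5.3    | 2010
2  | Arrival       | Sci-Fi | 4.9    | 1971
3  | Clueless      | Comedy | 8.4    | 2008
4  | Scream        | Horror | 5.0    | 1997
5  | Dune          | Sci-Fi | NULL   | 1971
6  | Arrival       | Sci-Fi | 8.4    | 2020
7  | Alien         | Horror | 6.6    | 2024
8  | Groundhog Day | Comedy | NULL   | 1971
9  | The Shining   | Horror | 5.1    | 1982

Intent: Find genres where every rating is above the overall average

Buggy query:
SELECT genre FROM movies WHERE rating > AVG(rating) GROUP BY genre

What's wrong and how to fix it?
Bug: AVG() is an aggregate; it can't sit directly in WHERE

Fix: Compute the overall average in a scalar subquery and compare each group's MIN against it in HAVING

Corrected query:
SELECT genre FROM movies GROUP BY genre HAVING MIN(rating) > (SELECT AVG(rating) FROM movies)

Result:
genre 
------
Comedy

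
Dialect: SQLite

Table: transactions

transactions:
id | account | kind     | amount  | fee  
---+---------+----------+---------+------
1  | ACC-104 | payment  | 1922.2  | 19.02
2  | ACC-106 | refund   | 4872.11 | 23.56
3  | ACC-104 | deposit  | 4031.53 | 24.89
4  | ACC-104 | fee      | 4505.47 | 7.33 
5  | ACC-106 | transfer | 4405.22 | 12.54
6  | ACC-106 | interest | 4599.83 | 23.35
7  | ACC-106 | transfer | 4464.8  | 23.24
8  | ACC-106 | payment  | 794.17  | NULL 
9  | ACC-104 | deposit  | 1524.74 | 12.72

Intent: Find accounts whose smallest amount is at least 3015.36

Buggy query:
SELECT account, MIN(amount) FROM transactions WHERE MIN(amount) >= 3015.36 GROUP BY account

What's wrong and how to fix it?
Bug: MIN() in WHERE is a misuse of aggregate

Fix: Replace WHERE with HAVING after the GROUP BY

Corrected query:
SELECT account, MIN(amount) FROM transactions GROUP BY account HAVING MIN(amount) >= 3015.36

Result:
(no rows)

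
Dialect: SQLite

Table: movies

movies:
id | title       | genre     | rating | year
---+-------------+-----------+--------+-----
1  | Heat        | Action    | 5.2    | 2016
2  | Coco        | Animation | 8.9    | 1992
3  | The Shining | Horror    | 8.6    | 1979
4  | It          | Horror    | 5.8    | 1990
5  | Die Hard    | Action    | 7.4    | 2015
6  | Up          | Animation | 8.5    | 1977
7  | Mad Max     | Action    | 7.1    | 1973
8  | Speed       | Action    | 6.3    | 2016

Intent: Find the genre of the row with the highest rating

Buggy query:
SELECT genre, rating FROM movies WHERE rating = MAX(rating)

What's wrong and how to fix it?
Bug: MAX(rating) is an aggregate and cannot be used directly in WHERE

Fix: Wrap MAX in a scalar subquery so WHERE compares against a single value

Corrected query:
SELECT genre, rating FROM movies WHERE rating = (SELECT MAX(rating) FROM movies)

Result:
genre     | rating
----------+-------
Animation | 8.9   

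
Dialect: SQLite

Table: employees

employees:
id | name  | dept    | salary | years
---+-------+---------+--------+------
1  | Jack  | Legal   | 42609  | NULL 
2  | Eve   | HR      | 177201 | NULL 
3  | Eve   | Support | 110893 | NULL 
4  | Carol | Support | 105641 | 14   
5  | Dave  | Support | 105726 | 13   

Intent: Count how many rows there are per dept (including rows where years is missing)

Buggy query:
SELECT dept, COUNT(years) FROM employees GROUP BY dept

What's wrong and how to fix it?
Bug: COUNT(column) counts non-NULL values only; rows with NULL years aren't counted

Fix: Use COUNT(*) to count all rows regardless of NULL

Corrected query:
SELECT dept, COUNT(*) FROM employees GROUP BY dept

Result:
dept    | COUNT(*)
--------+---------
HR      | 1       
Legal   | 1       
Support | 3       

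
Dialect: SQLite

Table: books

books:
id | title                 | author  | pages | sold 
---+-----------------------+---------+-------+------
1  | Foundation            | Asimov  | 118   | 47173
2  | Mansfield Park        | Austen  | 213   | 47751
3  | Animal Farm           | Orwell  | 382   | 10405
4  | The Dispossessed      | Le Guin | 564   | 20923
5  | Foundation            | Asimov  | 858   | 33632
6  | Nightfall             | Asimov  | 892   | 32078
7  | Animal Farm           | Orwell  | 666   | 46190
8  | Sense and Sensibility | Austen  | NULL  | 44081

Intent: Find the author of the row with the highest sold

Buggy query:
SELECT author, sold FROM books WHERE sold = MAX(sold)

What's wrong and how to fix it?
Bug: MAX(sold) is an aggregate and cannot be used directly in WHERE

Fix: Use a subquery: WHERE sold = (SELECT MAX(sold) FROM books)

Corrected query:
SELECT author, sold FROM books WHERE sold = (SELECT MAX(sold) FROM books)

Result:
author | sold 
-------+------
Austen | 47751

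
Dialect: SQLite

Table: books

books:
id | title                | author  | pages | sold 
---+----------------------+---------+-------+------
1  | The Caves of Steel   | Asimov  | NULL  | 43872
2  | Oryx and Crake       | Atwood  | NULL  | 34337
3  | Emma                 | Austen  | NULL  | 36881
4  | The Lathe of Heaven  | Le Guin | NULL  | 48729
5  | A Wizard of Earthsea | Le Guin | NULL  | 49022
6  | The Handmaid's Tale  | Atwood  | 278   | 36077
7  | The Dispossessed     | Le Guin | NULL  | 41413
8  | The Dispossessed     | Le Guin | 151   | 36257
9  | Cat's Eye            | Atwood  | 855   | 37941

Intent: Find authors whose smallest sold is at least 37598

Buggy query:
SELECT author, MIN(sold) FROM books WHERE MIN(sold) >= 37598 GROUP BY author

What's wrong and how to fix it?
Bug: Aggregates like MIN are computed per group after WHERE runs

Fix: Replace WHERE with HAVING after the GROUP BY

Corrected query:
SELECT author, MIN(sold) FROM books GROUP BY author HAVING MIN(sold) >= 37598

Result:
author | MIN(sold)
-------+----------
Asimov | 43872    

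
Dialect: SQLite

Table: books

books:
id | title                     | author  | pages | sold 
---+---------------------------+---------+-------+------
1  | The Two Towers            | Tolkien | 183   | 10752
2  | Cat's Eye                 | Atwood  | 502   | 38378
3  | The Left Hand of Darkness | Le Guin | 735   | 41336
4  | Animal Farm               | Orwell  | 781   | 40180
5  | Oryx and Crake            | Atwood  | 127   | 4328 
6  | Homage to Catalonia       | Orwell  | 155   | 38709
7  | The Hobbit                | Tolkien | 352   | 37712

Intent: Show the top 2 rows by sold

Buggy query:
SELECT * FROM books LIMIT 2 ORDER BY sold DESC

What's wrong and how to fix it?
Bug: LIMIT must come after ORDER BY

Fix: Sort with ORDER BY, then apply LIMIT

Corrected query:
SELECT * FROM books ORDER BY sold DESC LIMIT 2

Result:
id | title                     | author  | pages | sold 
---+---------------------------+---------+-------+------
3  | The Left Hand of Darkness | Le Guin | 735   | 41336
4  | Animal Farm               | Orwell  | 781   | 40180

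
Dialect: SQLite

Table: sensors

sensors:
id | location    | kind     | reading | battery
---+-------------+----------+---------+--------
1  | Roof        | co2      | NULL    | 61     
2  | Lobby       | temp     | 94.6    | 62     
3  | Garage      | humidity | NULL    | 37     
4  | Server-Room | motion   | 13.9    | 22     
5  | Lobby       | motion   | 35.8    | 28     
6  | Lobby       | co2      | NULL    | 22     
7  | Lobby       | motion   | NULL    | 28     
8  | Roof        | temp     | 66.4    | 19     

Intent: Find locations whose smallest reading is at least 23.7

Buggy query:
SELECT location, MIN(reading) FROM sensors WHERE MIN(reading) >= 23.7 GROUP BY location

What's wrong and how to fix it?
Bug: MIN() in WHERE is a misuse of aggregate

Fix: Use HAVING for the per-group MIN condition

Corrected query:
SELECT location, MIN(reading) FROM sensors GROUP BY location HAVING MIN(reading) >= 23.7

Result:
location | MIN(reading)
---------+-------------
Lobby    | 35.8        
Roof     | 66.4        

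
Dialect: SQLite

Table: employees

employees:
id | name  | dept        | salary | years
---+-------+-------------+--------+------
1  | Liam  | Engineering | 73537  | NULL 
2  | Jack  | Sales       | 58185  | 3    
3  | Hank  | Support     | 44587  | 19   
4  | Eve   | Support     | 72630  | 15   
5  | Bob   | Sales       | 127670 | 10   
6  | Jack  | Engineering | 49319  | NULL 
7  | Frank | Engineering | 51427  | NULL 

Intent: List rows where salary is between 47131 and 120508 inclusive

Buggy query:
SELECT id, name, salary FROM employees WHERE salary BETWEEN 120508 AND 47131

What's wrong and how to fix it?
Bug: BETWEEN expects the lower bound first; with 120508 AND 47131 the range is empty

Fix: Write BETWEEN 47131 AND 120508

Corrected query:
SELECT id, name, salary FROM employees WHERE salary BETWEEN 47131 AND 120508

Result:
id | name  | salary
---+-------+-------
1  | Liam  | 73537 
2  | Jack  | 58185 
4  | Eve   | 72630 
6  | Jack  | 49319 
7  | Frank | 51427 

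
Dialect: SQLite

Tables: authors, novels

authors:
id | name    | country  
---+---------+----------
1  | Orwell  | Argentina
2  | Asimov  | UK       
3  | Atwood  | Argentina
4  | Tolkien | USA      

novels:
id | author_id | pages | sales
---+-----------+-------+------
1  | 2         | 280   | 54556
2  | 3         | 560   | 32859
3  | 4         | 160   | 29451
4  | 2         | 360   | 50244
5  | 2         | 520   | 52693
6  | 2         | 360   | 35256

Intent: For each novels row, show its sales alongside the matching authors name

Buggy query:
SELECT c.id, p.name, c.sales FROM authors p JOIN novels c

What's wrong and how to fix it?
Bug: JOIN with no ON clause produces a cartesian product; every novels row pairs with every authors row

Fix: Specify the join condition linking the foreign key to the parent id

Corrected query:
SELECT c.id, p.name, c.sales FROM authors p JOIN novels c ON c.author_id = p.id

Result:
id | name    | sales
---+---------+------
1  | Asimov  | 54556
2  | Atwood  | 32859
3  | Tolkien | 29451
4  | Asimov  | 50244
5  | Asimov  | 52693
6  | Asimov  | 35256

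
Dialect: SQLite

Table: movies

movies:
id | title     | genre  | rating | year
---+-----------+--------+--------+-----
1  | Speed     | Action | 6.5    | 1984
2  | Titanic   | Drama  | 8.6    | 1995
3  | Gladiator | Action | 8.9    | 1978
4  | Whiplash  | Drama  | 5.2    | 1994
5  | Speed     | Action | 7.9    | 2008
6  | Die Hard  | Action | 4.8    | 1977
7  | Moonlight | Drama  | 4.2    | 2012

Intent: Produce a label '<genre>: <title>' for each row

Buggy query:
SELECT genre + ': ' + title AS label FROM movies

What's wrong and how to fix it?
Bug: SQLite uses || for string concatenation; + coerces text to numbers (yielding 0)

Fix: Replace + with || to concatenate text

Corrected query:
SELECT genre || ': ' || title AS label FROM movies

Result:
label            
-----------------
Action: Speed    
Drama: Titanic   
Action: Gladiator
Drama: Whiplash  
Action: Speed    
Action: Die Hard 
Drama: Moonlight 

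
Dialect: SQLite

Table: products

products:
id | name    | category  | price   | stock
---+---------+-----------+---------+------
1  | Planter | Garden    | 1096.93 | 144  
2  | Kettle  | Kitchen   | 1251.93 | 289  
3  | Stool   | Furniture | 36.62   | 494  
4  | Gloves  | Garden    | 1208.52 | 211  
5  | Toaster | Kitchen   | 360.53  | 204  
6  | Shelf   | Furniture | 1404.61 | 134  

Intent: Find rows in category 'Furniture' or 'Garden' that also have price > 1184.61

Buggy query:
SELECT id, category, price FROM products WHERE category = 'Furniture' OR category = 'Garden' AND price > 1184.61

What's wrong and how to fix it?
Bug: Without parentheses, AND is evaluated before OR, so the price filter only applies to the 'Garden' branch

Fix: Add parentheses around the OR so the AND applies to both alternatives

Corrected query:
SELECT id, category, price FROM products WHERE (category = 'Furniture' OR category = 'Garden') AND price > 1184.61

Result:
id | category  | price  
---+-----------+--------
4  | Garden    | 1208.52
6  | Furniture | 1404.61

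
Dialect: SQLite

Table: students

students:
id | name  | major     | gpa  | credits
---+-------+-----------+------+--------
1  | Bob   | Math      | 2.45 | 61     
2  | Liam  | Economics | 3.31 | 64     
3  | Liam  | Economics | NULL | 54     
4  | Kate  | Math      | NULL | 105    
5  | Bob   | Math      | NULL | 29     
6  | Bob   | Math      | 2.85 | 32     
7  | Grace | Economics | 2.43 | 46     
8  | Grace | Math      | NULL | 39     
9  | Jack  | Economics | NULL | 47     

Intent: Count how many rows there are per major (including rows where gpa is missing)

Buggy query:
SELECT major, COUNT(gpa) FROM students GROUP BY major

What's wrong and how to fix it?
Bug: COUNT(column) counts non-NULL values only; rows with NULL gpa aren't counted

Fix: Replace COUNT(gpa) with COUNT(*)

Corrected query:
SELECT major, COUNT(*) FROM students GROUP BY major

Result:
major     | COUNT(*)
----------+---------
Economics | 4       
Math      | 5       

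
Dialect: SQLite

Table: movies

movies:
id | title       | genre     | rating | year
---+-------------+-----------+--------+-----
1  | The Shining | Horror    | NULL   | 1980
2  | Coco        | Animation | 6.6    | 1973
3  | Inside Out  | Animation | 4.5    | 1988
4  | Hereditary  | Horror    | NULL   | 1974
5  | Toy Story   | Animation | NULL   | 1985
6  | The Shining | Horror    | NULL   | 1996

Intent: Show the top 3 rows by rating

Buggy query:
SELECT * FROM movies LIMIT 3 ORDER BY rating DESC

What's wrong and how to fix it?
Bug: LIMIT must come after ORDER BY

Fix: Sort with ORDER BY, then apply LIMIT

Corrected query:
SELECT * FROM movies ORDER BY rating DESC LIMIT 3

Result:
id | title       | genre     | rating | year
---+-------------+-----------+--------+-----
2  | Coco        | Animation | 6.6    | 1973
3  | Inside Out  | Animation | 4.5    | 1988
1  | The Shining | Horror    | NULL   | 1980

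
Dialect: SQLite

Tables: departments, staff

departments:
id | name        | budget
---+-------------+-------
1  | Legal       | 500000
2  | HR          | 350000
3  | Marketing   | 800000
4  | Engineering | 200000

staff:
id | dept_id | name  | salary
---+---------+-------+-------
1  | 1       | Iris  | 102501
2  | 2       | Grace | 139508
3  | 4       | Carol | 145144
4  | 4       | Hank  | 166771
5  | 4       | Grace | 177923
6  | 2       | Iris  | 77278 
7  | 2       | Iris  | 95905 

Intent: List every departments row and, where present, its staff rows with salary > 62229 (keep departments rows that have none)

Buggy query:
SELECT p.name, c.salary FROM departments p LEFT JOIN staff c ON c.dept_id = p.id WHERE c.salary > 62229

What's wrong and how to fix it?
Bug: Filtering c.salary in WHERE discards the NULL rows produced by LEFT JOIN, turning it into an inner join

Fix: Put 'c.salary > 62229' in the JOIN's ON clause instead of WHERE

Corrected query:
SELECT p.name, c.salary FROM departments p LEFT JOIN staff c ON c.dept_id = p.id AND c.salary > 62229

Result:
name        | salary
------------+-------
Legal       | 102501
HR          | 77278 
HR          | 95905 
HR          | 139508
Marketing   | NULL  
Engineering | 145144
Engineering | 166771
Engineering | 177923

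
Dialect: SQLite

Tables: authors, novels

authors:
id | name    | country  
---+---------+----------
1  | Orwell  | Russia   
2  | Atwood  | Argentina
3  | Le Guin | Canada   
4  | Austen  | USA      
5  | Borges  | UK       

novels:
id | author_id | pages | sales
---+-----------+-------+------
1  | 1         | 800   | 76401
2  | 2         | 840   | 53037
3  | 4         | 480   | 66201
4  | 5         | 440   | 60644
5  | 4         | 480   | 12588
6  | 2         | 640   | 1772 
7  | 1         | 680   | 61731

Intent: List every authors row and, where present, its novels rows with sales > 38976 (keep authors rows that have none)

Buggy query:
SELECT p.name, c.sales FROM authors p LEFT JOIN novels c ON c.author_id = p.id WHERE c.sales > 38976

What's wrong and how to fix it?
Bug: A WHERE condition on the right-hand table after LEFT JOIN drops unmatched parents

Fix: Put 'c.sales > 38976' in the JOIN's ON clause instead of WHERE

Corrected query:
SELECT p.name, c.sales FROM authors p LEFT JOIN novels c ON c.author_id = p.id AND c.sales > 38976

Result:
name    | sales
--------+------
Orwell  | 61731
Orwell  | 76401
Atwood  | 53037
Le Guin | NULL 
Austen  | 66201
Borges  | 60644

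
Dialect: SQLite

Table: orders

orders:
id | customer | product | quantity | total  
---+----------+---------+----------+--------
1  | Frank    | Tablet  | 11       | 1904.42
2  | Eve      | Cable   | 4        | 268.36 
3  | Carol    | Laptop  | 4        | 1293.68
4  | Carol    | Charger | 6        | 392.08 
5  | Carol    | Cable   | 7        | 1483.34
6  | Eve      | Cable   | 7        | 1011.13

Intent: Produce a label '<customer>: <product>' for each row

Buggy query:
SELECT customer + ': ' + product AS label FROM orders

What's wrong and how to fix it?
Bug: SQLite uses || for string concatenation; + coerces text to numbers (yielding 0)

Fix: Use the || operator for string concatenation

Corrected query:
SELECT customer || ': ' || product AS label FROM orders

Result:
label         
--------------
Frank: Tablet 
Eve: Cable    
Carol: Laptop 
Carol: Charger
Carol: Cable  
Eve: Cable    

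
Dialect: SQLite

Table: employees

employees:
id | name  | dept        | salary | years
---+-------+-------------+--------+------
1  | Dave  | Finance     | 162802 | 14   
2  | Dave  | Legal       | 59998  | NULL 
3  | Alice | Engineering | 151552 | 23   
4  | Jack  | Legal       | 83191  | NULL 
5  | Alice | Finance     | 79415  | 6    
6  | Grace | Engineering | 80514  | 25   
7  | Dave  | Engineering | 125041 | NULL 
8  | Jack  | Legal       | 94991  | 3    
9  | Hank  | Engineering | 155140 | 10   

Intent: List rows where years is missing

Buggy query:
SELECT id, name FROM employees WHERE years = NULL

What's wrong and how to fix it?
Bug: Comparing to NULL with '=' never matches; NULL = NULL is unknown, not true

Fix: Replace '= NULL' with 'IS NULL'

Corrected query:
SELECT id, name FROM employees WHERE years IS NULL

Result:
id | name
---+-----
2  | Dave
4  | Jack
7  | Dave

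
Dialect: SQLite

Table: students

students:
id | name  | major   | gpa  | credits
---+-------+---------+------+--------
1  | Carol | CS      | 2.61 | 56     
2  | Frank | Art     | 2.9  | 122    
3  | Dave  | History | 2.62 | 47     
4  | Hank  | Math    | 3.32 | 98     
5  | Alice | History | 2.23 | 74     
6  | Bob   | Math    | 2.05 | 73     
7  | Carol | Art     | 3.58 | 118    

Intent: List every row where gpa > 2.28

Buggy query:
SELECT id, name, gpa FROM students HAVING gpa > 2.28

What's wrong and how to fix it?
Bug: HAVING filters the output of aggregation, but this query has no GROUP BY and no aggregate functions, so SQLite rejects it (HAVING clause on a non-aggregate query); the condition here is per row

Fix: Replace HAVING with WHERE since the condition applies to individual rows

Corrected query:
SELECT id, name, gpa FROM students WHERE gpa > 2.28

Result:
id | name  | gpa 
---+-------+-----
1  | Carol | 2.61
2  | Frank | 2.9 
3  | Dave  | 2.62
4  | Hank  | 3.32
7  | Carol | 3.58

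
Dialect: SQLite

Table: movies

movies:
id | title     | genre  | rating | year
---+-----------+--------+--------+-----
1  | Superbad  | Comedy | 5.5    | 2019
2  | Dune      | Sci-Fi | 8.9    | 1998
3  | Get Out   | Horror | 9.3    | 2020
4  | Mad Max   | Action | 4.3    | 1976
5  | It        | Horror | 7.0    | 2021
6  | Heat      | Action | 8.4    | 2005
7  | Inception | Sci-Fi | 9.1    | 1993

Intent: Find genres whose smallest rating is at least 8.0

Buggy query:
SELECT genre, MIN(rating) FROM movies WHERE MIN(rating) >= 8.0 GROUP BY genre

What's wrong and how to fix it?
Bug: Aggregates like MIN are computed per group after WHERE runs

Fix: Replace WHERE with HAVING after the GROUP BY

Corrected query:
SELECT genre, MIN(rating) FROM movies GROUP BY genre HAVING MIN(rating) >= 8.0

Result:
genre  | MIN(rating)
-------+------------
Sci-Fi | 8.9        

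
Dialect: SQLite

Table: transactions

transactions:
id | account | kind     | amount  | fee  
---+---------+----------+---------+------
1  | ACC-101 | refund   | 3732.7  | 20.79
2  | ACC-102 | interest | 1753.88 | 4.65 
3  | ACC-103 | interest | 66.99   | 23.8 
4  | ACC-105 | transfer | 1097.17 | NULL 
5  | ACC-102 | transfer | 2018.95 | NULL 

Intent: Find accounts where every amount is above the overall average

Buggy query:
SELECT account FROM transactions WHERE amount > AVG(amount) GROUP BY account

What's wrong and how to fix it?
Bug: AVG() is an aggregate; it can't sit directly in WHERE

Fix: Compute the overall average in a scalar subquery and compare each group's MIN against it in HAVING

Corrected query:
SELECT account FROM transactions GROUP BY account HAVING MIN(amount) > (SELECT AVG(amount) FROM transactions)

Result:
account
-------
ACC-101
ACC-102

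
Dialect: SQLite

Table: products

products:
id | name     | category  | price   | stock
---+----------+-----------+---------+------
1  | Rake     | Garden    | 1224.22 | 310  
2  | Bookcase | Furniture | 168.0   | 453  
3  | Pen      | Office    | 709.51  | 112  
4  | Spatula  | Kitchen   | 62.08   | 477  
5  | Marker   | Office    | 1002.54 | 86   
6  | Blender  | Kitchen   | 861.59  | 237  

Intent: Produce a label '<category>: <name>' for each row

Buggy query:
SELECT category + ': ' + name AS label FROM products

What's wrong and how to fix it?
Bug: SQLite uses || for string concatenation; + coerces text to numbers (yielding 0)

Fix: Replace + with || to concatenate text

Corrected query:
SELECT category || ': ' || name AS label FROM products

Result:
label              
-------------------
Garden: Rake       
Furniture: Bookcase
Office: Pen        
Kitchen: Spatula   
Office: Marker     
Kitchen: Blender   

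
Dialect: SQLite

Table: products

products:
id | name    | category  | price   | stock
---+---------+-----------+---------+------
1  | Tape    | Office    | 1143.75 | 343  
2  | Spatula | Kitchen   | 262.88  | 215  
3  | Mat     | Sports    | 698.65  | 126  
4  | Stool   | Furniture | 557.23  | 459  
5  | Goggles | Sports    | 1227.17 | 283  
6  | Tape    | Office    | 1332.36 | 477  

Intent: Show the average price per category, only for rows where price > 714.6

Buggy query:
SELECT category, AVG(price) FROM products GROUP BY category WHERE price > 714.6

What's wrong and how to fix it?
Bug: WHERE cannot follow GROUP BY

Fix: Place WHERE between FROM and GROUP BY

Corrected query:
SELECT category, AVG(price) FROM products WHERE price > 714.6 GROUP BY category

Result:
category | AVG(price)
---------+-----------
Office   | 1238.055  
Sports   | 1227.17   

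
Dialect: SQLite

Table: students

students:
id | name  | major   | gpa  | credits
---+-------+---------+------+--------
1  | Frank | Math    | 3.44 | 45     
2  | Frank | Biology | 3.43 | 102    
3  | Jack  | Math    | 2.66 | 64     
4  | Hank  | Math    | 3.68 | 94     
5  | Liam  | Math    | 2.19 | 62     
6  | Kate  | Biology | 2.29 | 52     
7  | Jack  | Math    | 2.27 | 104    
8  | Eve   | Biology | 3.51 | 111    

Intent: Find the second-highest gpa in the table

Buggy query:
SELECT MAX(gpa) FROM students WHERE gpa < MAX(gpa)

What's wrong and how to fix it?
Bug: MAX(gpa) on the right of the comparison is an aggregate-in-WHERE error

Fix: Compute the overall MAX in a subquery, then take MAX of rows below it

Corrected query:
SELECT MAX(gpa) FROM students WHERE gpa < (SELECT MAX(gpa) FROM students)

Result:
MAX(gpa)
--------
3.51    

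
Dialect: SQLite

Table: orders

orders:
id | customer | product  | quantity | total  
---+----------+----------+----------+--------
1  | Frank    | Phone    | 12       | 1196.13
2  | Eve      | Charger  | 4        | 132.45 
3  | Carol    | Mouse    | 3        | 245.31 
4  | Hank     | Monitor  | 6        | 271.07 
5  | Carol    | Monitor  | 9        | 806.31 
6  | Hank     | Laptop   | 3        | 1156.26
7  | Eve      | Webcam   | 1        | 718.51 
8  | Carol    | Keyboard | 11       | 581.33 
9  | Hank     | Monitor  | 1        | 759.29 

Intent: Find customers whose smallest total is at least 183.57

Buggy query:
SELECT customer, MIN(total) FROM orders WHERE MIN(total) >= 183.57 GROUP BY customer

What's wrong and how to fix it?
Bug: Aggregates like MIN are computed per group after WHERE runs

Fix: Replace WHERE with HAVING after the GROUP BY

Corrected query:
SELECT customer, MIN(total) FROM orders GROUP BY customer HAVING MIN(total) >= 183.57

Result:
customer | MIN(total)
---------+-----------
Carol    | 245.31    
Frank    | 1196.13   
Hank     | 271.07    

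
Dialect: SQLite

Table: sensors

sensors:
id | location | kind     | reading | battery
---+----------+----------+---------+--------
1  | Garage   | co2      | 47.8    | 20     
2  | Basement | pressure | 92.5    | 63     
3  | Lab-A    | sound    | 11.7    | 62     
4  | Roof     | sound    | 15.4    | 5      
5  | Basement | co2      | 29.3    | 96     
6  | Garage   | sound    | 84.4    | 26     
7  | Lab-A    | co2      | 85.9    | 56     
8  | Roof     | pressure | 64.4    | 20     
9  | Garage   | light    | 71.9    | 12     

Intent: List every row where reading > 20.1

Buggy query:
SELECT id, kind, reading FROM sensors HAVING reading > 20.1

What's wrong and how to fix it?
Bug: HAVING filters the output of aggregation, but this query has no GROUP BY and no aggregate functions, so SQLite rejects it (HAVING clause on a non-aggregate query); the condition here is per row

Fix: Replace HAVING with WHERE since the condition applies to individual rows

Corrected query:
SELECT id, kind, reading FROM sensors WHERE reading > 20.1

Result:
id | kind     | reading
---+----------+--------
1  | co2      | 47.8   
2  | pressure | 92.5   
5  | co2      | 29.3   
6  | sound    | 84.4   
7  | co2      | 85.9   
8  | pressure | 64.4   
9  | light    | 71.9   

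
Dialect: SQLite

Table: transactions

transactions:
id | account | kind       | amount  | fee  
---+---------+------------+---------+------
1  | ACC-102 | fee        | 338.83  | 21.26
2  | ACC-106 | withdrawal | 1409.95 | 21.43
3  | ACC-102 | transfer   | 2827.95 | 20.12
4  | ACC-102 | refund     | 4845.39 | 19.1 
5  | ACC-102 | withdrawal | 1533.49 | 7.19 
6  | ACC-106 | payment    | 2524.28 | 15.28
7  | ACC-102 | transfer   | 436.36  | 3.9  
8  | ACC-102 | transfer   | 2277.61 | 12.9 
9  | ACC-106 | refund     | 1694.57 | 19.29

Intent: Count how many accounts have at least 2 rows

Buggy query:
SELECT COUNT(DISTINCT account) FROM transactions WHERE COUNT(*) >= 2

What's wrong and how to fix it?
Bug: COUNT(*) cannot appear in WHERE; the per-group count doesn't exist yet

Fix: Use a subquery that GROUPs and filters with HAVING, then count its rows

Corrected query:
SELECT COUNT(*) FROM (SELECT account FROM transactions GROUP BY account HAVING COUNT(*) >= 2)

Result:
COUNT(*)
--------
2       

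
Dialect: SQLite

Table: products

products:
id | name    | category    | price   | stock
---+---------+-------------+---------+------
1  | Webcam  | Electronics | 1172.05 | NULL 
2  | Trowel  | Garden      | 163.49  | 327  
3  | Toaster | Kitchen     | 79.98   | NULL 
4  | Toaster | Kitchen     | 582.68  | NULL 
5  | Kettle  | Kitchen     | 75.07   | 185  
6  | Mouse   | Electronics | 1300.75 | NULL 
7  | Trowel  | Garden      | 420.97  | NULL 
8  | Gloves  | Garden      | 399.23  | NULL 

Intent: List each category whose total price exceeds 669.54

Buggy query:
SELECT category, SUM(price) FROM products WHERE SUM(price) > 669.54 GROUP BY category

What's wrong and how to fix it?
Bug: Aggregate functions cannot appear in a WHERE clause

Fix: Use HAVING (which filters groups after aggregation) instead of WHERE

Corrected query:
SELECT category, SUM(price) FROM products GROUP BY category HAVING SUM(price) > 669.54

Result:
category    | SUM(price)
------------+-----------
Electronics | 2472.8    
Garden      | 983.69    
Kitchen     | 737.73    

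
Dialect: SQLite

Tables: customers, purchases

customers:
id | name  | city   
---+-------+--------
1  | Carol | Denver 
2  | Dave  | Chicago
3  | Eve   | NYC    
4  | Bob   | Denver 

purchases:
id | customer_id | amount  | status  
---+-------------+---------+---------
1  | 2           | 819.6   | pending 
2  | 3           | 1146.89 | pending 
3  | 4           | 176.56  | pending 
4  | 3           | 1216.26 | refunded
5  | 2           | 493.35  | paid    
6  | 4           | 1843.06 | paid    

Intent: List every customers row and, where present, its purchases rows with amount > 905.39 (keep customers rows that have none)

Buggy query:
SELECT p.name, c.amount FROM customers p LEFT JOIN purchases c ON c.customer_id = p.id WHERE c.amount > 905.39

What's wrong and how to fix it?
Bug: Filtering c.amount in WHERE discards the NULL rows produced by LEFT JOIN, turning it into an inner join

Fix: Move the right-table condition into the ON clause so unmatched parents are kept

Corrected query:
SELECT p.name, c.amount FROM customers p LEFT JOIN purchases c ON c.customer_id = p.id AND c.amount > 905.39

Result:
name  | amount 
------+--------
Carol | NULL   
Dave  | NULL   
Eve   | 1146.89
Eve   | 1216.26
Bob   | 1843.06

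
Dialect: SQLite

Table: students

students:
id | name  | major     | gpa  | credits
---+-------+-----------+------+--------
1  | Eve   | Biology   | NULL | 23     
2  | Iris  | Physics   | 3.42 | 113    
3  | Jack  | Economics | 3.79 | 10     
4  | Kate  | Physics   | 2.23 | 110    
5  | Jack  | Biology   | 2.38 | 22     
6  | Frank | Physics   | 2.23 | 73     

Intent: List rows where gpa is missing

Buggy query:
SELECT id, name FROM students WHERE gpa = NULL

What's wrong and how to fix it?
Bug: Comparing to NULL with '=' never matches; NULL = NULL is unknown, not true

Fix: Replace '= NULL' with 'IS NULL'

Corrected query:
SELECT id, name FROM students WHERE gpa IS NULL

Result:
id | name
---+-----
1  | Eve 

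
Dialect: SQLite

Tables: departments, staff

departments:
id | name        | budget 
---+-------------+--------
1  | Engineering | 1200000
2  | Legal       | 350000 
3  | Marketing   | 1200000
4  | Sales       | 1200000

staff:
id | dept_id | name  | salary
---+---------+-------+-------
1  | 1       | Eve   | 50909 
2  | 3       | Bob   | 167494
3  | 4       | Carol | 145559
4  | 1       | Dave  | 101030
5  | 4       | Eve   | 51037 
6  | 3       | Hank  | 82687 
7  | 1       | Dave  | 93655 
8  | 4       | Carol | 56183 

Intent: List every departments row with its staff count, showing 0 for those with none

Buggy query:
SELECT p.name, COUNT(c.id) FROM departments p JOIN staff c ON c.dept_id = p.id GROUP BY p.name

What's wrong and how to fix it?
Bug: INNER JOIN drops departments rows that have no matching staff rows

Fix: Use LEFT JOIN so parents without children still appear (COUNT(c.id) gives 0)

Corrected query:
SELECT p.name, COUNT(c.id) FROM departments p LEFT JOIN staff c ON c.dept_id = p.id GROUP BY p.name

Result:
name        | COUNT(c.id)
------------+------------
Engineering | 3          
Legal       | 0          
Marketing   | 2          
Sales       | 3          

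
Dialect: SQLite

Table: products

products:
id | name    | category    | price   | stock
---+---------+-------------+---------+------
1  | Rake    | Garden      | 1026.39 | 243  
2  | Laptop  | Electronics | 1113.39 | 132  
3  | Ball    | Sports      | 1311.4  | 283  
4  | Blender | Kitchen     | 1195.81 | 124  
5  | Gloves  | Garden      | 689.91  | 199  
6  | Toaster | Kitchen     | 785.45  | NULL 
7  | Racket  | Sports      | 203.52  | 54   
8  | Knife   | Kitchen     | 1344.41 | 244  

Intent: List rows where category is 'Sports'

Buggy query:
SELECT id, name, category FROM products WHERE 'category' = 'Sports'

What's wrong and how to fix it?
Bug: Single quotes denote string literals in SQL; the column name is being compared as a constant string

Fix: Remove the quotes around the column name (or use double quotes for an identifier)

Corrected query:
SELECT id, name, category FROM products WHERE category = 'Sports'

Result:
id | name   | category
---+--------+---------
3  | Ball   | Sports  
7  | Racket | Sports  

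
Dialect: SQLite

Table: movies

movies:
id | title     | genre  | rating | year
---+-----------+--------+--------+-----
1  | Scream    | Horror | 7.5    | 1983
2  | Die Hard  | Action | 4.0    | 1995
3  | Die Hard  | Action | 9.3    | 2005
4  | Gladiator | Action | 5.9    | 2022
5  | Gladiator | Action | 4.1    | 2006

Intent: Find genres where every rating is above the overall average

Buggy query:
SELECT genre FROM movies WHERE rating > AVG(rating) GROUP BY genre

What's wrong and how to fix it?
Bug: WHERE evaluates per row before aggregation, so AVG() is unavailable

Fix: Use a subquery for AVG and a HAVING MIN(...) filter so the condition holds for every row in the group

Corrected query:
SELECT genre FROM movies GROUP BY genre HAVING MIN(rating) > (SELECT AVG(rating) FROM movies)

Result:
genre 
------
Horror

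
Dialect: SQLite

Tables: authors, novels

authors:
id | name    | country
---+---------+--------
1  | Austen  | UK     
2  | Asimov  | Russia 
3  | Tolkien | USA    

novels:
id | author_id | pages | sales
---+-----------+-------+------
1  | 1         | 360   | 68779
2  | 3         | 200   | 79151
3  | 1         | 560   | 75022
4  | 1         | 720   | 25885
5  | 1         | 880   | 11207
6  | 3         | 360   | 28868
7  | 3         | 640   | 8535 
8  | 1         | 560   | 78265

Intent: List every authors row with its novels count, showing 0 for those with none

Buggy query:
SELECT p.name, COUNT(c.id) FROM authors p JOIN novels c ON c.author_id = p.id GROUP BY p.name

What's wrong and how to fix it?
Bug: An inner join excludes parents with zero children

Fix: Switch to LEFT JOIN to retain unmatched parent rows

Corrected query:
SELECT p.name, COUNT(c.id) FROM authors p LEFT JOIN novels c ON c.author_id = p.id GROUP BY p.name

Result:
name    | COUNT(c.id)
--------+------------
Asimov  | 0          
Austen  | 5          
Tolkien | 3          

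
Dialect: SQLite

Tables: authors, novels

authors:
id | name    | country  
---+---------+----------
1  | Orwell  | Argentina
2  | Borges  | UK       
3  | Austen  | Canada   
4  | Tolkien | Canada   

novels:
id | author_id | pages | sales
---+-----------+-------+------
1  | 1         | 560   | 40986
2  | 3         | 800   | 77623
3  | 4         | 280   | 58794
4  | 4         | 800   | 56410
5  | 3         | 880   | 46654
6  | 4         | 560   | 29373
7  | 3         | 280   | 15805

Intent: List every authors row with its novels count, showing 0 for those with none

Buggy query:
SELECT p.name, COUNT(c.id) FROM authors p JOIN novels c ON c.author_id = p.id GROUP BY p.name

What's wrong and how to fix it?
Bug: INNER JOIN drops authors rows that have no matching novels rows

Fix: Switch to LEFT JOIN to retain unmatched parent rows

Corrected query:
SELECT p.name, COUNT(c.id) FROM authors p LEFT JOIN novels c ON c.author_id = p.id GROUP BY p.name

Result:
name    | COUNT(c.id)
--------+------------
Austen  | 3          
Borges  | 0          
Orwell  | 1          
Tolkien | 3          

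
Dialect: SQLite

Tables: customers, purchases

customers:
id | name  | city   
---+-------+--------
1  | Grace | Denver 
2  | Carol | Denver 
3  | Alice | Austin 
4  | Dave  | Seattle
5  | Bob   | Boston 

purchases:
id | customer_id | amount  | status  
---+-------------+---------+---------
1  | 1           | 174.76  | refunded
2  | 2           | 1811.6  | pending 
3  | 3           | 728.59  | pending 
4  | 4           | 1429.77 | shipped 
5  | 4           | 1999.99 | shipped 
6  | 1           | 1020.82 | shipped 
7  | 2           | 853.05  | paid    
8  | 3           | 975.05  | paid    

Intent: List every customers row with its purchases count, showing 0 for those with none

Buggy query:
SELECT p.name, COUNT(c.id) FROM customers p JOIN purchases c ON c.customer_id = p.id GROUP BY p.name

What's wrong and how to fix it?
Bug: An inner join excludes parents with zero children

Fix: Use LEFT JOIN so parents without children still appear (COUNT(c.id) gives 0)

Corrected query:
SELECT p.name, COUNT(c.id) FROM customers p LEFT JOIN purchases c ON c.customer_id = p.id GROUP BY p.name

Result:
name  | COUNT(c.id)
------+------------
Alice | 2          
Bob   | 0          
Carol | 2          
Dave  | 2          
Grace | 2          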